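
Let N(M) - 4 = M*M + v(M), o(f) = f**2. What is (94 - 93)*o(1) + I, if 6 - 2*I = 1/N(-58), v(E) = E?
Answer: 26479/6620 ≈ 3.9998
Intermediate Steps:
N(M) = 4 + M + M**2 (N(M) = 4 + (M*M + M) = 4 + (M**2 + M) = 4 + (M + M**2) = 4 + M + M**2)
I = 19859/6620 (I = 3 - 1/(2*(4 - 58 + (-58)**2)) = 3 - 1/(2*(4 - 58 + 3364)) = 3 - 1/2/3310 = 3 - 1/2*1/3310 = 3 - 1/6620 = 19859/6620 ≈ 2.9998)
(94 - 93)*o(1) + I = (94 - 93)*1**2 + 19859/6620 = 1*1 + 19859/6620 = 1 + 19859/6620 = 26479/6620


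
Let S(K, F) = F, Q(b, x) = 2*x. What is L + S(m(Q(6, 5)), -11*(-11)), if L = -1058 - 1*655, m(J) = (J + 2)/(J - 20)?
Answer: -1592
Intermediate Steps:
m(J) = (2 + J)/(-20 + J)
L = -1713 (L = -1058 - 655 = -1713)
L + S(m(Q(6, 5)), -11*(-11)) = -1713 - 11*(-11) = -1713 + 121 = -1592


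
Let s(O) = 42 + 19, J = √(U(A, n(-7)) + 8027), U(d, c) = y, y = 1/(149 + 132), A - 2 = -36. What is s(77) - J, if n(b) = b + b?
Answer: 61 - 2*√158455057/281 ≈ -28.594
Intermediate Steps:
A = -34 (A = 2 - 36 = -34)
n(b) = 2*b
y = 1/281 ≈ 0.0035587
U(d, c) = 1/281
J = 2*√158455057/281 (J = √(1/281 + 8027) = √(2255588/281) = 2*√158455057/281 ≈ 89.594)
s(O) = 61
s(77) - J = 61 - 2*√158455057/281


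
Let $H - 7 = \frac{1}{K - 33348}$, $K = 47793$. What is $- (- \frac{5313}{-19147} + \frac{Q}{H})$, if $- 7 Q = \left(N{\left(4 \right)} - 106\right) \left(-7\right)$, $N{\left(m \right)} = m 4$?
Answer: $\frac{12177414021}{968034026} \approx 12.58$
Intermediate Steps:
$N{\left(m \right)} = 4 m$
$H = \frac{101116}{14445}$ ($H = 7 + \frac{1}{47793 - 33348} = 7 + \frac{1}{14445} = \frac{101116}{14445} \approx 7.0001$)
$Q = -90$ ($Q = - \frac{\left(4 \cdot 4 - 106\right) \left(-7\right)}{7} = - \frac{\left(16 - 106\right) \left(-7\right)}{7} = - \frac{\left(-90\right) \left(-7\right)}{7} = \left(- \frac{1}{7}\right) 630 = -90$)
$- (- \frac{5313}{-19147} + \frac{Q}{H}) = - (- \frac{5313}{-19147} - \frac{90}{\frac{101116}{14445}}) = - (\left(-5313\right) \left(- \frac{1}{19147}\right) - \frac{650025}{50558}) = - (\frac{5313}{19147} - \frac{650025}{50558}) = \left(-1\right) \left(- \frac{12177414021}{968034026}\right) = \frac{12177414021}{968034026}$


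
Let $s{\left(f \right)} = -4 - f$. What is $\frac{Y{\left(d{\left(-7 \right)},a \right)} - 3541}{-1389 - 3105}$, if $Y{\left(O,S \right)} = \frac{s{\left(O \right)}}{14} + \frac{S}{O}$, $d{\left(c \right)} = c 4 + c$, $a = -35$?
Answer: $\frac{49529}{62916} \approx 0.78722$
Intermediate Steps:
$d{\left(c \right)} = 5 c$ ($d{\left(c \right)} = 4 c + c = 5 c$)
$Y{\left(O,S \right)} = - \frac{2}{7} - \frac{O}{14} + \frac{S}{O}$ ($Y{\left(O,S \right)} = \frac{-4 - O}{14} + \frac{S}{O} = \left(-4 - O\right) \frac{1}{14} + \frac{S}{O} = \left(- \frac{2}{7} - \frac{O}{14}\right) + \frac{S}{O} = - \frac{2}{7} - \frac{O}{14} + \frac{S}{O}$)
$\frac{Y{\left(d{\left(-7 \right)},a \right)} - 3541}{-1389 - 3105} = \frac{\frac{-35 - \frac{5 \left(-7\right) \left(4 + 5 \left(-7\right)\right)}{14}}{5 \left(-7\right)} - 3541}{-1389 - 3105} = \frac{\frac{-35 - - \frac{5 \left(4 - 35\right)}{2}}{-35} - 3541}{-4494} = \left(- \frac{-35 - \left(- \frac{5}{2}\right) \left(-31\right)}{35} - 3541\right) \left(- \frac{1}{4494}\right) = \left(- \frac{-35 - \frac{155}{2}}{35} - 3541\right) \left(- \frac{1}{4494}\right) = \left(\left(- \frac{1}{35}\right) \left(- \frac{225}{2}\right) - 3541\right) \left(- \frac{1}{4494}\right) = \left(\frac{45}{14} - 3541\right) \left(- \frac{1}{4494}\right) = \left(- \frac{49529}{14}\right) \left(- \frac{1}{4494}\right) = \frac{49529}{62916}$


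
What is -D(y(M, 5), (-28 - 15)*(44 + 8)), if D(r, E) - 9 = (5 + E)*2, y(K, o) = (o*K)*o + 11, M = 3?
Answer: 4453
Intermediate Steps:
y(K, o) = 11 + K*o² (y(K, o) = (K*o)*o + 11 = K*o² + 11 = 11 + K*o²)
D(r, E) = 19 + 2*E (D(r, E) = 9 + (5 + E)*2 = 9 + (10 + 2*E) = 19 + 2*E)
-D(y(M, 5), (-28 - 15)*(44 + 8)) = -(19 + 2*((-28 - 15)*(44 + 8))) = -(19 + 2*(-43*52)) = -(19 + 2*(-2236)) = -(19 - 4472) = -1*(-4453) = 4453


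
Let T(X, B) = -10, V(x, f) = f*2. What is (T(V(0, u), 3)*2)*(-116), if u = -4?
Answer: 2320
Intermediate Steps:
V(x, f) = 2*f
(T(V(0, u), 3)*2)*(-116) = -10*2*(-116) = -20*(-116) = 2320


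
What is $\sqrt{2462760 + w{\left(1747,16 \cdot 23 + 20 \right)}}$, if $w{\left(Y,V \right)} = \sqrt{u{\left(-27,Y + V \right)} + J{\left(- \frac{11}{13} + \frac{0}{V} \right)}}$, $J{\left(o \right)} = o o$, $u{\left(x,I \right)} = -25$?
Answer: $\frac{\sqrt{416206440 + 78 i \sqrt{114}}}{13} \approx 1569.3 + 0.0015701 i$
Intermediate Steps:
$J{\left(o \right)} = o^{2}$
$w{\left(Y,V \right)} = \frac{6 i \sqrt{114}}{13}$ ($w{\left(Y,V \right)} = \sqrt{-25 + \left(- \frac{11}{13} + \frac{0}{V}\right)^{2}} = \sqrt{-25 + \left(\left(-11\right) \frac{1}{13} + 0\right)^{2}} = \sqrt{-25 + \left(- \frac{11}{13} + 0\right)^{2}} = \sqrt{-25 + \left(- \frac{11}{13}\right)^{2}} = \sqrt{-25 + \frac{121}{169}} = \sqrt{- \frac{4104}{169}} = \frac{6 i \sqrt{114}}{13}$)
$\sqrt{2462760 + w{\left(1747,16 \cdot 23 + 20 \right)}} = \sqrt{2462760 + \frac{6 i \sqrt{114}}{13}}$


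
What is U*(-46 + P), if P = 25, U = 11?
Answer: -231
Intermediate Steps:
U*(-46 + P) = 11*(-46 + 25) = 11*(-21) = -231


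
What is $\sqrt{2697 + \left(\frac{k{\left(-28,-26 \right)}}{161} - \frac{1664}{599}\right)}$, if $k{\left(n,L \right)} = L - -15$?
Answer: $\frac{\sqrt{25056924674110}}{96439} \approx 51.905$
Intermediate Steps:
$k{\left(n,L \right)} = 15 + L$ ($k{\left(n,L \right)} = L + 15 = 15 + L$)
$\sqrt{2697 + \left(\frac{k{\left(-28,-26 \right)}}{161} - \frac{1664}{599}\right)} = \sqrt{2697 - \left(\frac{1664}{599} - \frac{15 - 26}{161}\right)} = \sqrt{2697 - \frac{274493}{96439}} = \sqrt{\frac{259821490}{96439}} = \frac{\sqrt{25056924674110}}{96439}$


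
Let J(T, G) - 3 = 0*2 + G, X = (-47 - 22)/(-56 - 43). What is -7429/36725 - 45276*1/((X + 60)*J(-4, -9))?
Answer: 9130305763/73560175 ≈ 124.12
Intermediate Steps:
X = 23/33 (X = -69/(-99) = -69*(-1/99) = 23/33 ≈ 0.69697)
J(T, G) = 3 + G (J(T, G) = 3 + (0*2 + G) = 3 + (0 + G) = 3 + G)
-7429/36725 - 45276*1/((X + 60)*J(-4, -9)) = -7429/36725 - 45276*1/((3 - 9)*(23/33 + 60)) = -7429*1/36725 - 45276/((-6*2003/33)) = -7429/36725 - 45276/(-4006/11) = -7429/36725 - 45276*(-11/4006) = -7429/36725 + 249018/2003 = 9130305763/73560175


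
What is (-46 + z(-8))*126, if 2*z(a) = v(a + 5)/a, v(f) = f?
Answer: -46179/8 ≈ -5772.4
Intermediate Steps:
z(a) = (5 + a)/(2*a) (z(a) = ((a + 5)/a)/2 = ((5 + a)/a)/2 = (5 + a)/(2*a))
(-46 + z(-8))*126 = (-46 + (½)*(5 - 8)/(-8))*126 = (-46 + (½)*(-⅛)*(-3))*126 = (-46 + 3/16)*126 = -733/16*126 = -46179/8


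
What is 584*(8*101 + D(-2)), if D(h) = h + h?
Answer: 469536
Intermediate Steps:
D(h) = 2*h
584*(8*101 + D(-2)) = 584*(8*101 + 2*(-2)) = 584*(808 - 4) = 584*804 = 469536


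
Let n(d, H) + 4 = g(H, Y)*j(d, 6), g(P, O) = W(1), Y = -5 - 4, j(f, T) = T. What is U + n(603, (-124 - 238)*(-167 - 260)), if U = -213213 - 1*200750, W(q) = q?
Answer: -413961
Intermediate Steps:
Y = -9
g(P, O) = 1
n(d, H) = 2 (n(d, H) = -4 + 1*6 = -4 + 6 = 2)
U = -413963 (U = -213213 - 200750 = -413963)
U + n(603, (-124 - 238)*(-167 - 260)) = -413963 + 2 = -413961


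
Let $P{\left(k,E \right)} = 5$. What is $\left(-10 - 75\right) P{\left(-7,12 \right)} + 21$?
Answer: $-404$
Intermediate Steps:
$\left(-10 - 75\right) P{\left(-7,12 \right)} + 21 = \left(-10 - 75\right) 5 + 21 = \left(-85\right) 5 + 21 = -425 + 21 = -404$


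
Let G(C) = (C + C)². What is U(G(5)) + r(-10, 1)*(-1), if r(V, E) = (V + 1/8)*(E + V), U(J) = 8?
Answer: -647/8 ≈ -80.875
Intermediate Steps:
G(C) = 4*C² (G(C) = (2*C)² = 4*C²)
r(V, E) = (⅛ + V)*(E + V) (r(V, E) = (V + 1*(⅛))*(E + V) = (V + ⅛)*(E + V) = (⅛ + V)*(E + V))
U(G(5)) + r(-10, 1)*(-1) = 8 + ((-10)² + (⅛)*1 + (⅛)*(-10) + 1*(-10))*(-1) = 8 + (100 + ⅛ - 5/4 - 10)*(-1) = 8 + (711/8)*(-1) = 8 - 711/8 = -647/8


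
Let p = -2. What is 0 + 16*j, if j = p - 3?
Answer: -80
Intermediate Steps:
j = -5 (j = -2 - 3 = -5)
0 + 16*j = 0 + 16*(-5) = 0 - 80 = -80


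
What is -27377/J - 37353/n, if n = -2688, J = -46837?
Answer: 86813897/5995136 ≈ 14.481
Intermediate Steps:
-27377/J - 37353/n = -27377/(-46837) - 37353/(-2688) = -27377*(-1/46837) - 37353*(-1/2688) = 3911/6691 + 12451/896 = 86813897/5995136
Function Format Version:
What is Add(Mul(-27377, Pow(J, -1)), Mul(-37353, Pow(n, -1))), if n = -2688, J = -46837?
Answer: Rational(86813897, 5995136) ≈ 14.481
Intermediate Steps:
Add(Mul(-27377, Pow(J, -1)), Mul(-37353, Pow(n, -1))) = Add(Mul(-27377, Pow(-46837, -1)), Mul(-37353, Pow(-2688, -1))) = Add(Mul(-27377, Rational(-1, 46837)), Mul(-37353, Rational(-1, 2688))) = Add(Rational(3911, 6691), Rational(12451, 896)) = Rational(86813897, 5995136)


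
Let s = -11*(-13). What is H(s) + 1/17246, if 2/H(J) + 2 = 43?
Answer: 34533/707086 ≈ 0.048838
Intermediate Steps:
s = 143
H(J) = 2/41 (H(J) = 2/(-2 + 43) = 2/41)
H(s) + 1/17246 = 2/41 + 1/17246 = 34533/707086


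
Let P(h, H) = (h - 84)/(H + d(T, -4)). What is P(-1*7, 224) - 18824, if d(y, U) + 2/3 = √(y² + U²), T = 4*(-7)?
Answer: -118782053/6310 + 117*√2/3155 ≈ -18824.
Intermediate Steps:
T = -28
d(y, U) = -⅔ + √(U² + y²) (d(y, U) = -⅔ + √(y² + U²) = -⅔ + √(U² + y²))
P(h, H) = (-84 + h)/(-⅔ + H + 20*√2) (P(h, H) = (h - 84)/(H + (-⅔ + √((-4)² + (-28)²))) = (-84 + h)/(H + (-⅔ + √(16 + 784))) = (-84 + h)/(H + (-⅔ + √800)) = (-84 + h)/(H + (-⅔ + 20*√2)) = (-84 + h)/(-⅔ + H + 20*√2))
P(-1*7, 224) - 18824 = 3*(-84 - 1*7)/(-2 + 3*224 + 60*√2) - 18824 = 3*(-84 - 7)/(-2 + 672 + 60*√2) - 18824 = 3*(-91)/(670 + 60*√2) - 18824 = -273/(670 + 60*√2) - 18824 = -18824 - 273/(670 + 60*√2)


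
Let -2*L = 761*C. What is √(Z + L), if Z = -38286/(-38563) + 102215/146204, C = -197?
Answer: 3*√1350803705258670682083/402718918 ≈ 273.79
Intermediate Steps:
L = 149917/2 (L = -761*(-197)/2 = -½*(-149917) = 149917/2 ≈ 74959.)
Z = 9539283389/5638064852 (Z = -38286*(-1/38563) + 102215*(1/146204) = 38286/38563 + 102215/146204 = 9539283389/5638064852 ≈ 1.6919)
√(Z + L) = √(9539283389/5638064852 + 149917/2) = √(422630423492031/5638064852) = 3*√1350803705258670682083/402718918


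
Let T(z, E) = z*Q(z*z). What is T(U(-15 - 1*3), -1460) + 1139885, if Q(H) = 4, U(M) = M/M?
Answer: 1139889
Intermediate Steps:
U(M) = 1
T(z, E) = 4*z (T(z, E) = z*4 = 4*z)
T(U(-15 - 1*3), -1460) + 1139885 = 4*1 + 1139885 = 4 + 1139885 = 1139889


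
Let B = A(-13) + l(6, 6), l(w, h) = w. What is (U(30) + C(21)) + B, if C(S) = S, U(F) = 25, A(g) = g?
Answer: 39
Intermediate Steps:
B = -7 (B = -13 + 6 = -7)
(U(30) + C(21)) + B = (25 + 21) - 7 = 46 - 7 = 39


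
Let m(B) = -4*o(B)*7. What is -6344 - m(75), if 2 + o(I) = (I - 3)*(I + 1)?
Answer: 146816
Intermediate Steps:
o(I) = -2 + (1 + I)*(-3 + I) (o(I) = -2 + (I - 3)*(I + 1) = -2 + (-3 + I)*(1 + I) = -2 + (1 + I)*(-3 + I))
m(B) = 140 - 28*B² + 56*B (m(B) = -4*(-5 + B² - 2*B)*7 = (20 - 4*B² + 8*B)*7 = 140 - 28*B² + 56*B)
-6344 - m(75) = -6344 - (140 - 28*75² + 56*75) = -6344 - (140 - 28*5625 + 4200) = -6344 - (140 - 157500 + 4200) = -6344 - 1*(-153160) = -6344 + 153160 = 146816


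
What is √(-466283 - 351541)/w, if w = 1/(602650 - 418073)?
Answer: 738308*I*√51114 ≈ 1.6692e+8*I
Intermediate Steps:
w = 1/184577 ≈ 5.4178e-6
√(-466283 - 351541)/w = √(-466283 - 351541)/(1/184577) = √(-817824)*184577 = (4*I*√51114)*184577 = 738308*I*√51114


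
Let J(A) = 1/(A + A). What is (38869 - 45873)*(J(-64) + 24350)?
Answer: -5457515049/32 ≈ -1.7055e+8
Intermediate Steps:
J(A) = 1/(2*A)
(38869 - 45873)*(J(-64) + 24350) = (38869 - 45873)*((½)/(-64) + 24350) = -7004*((½)*(-1/64) + 24350) = -7004*(-1/128 + 24350) = -7004*3116799/128 = -5457515049/32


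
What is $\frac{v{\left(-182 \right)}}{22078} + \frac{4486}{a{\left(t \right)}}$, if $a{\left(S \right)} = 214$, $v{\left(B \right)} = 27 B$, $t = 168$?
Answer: $\frac{3499654}{168739} \approx 20.74$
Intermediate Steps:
$\frac{v{\left(-182 \right)}}{22078} + \frac{4486}{a{\left(t \right)}} = \frac{27 \left(-182\right)}{22078} + \frac{4486}{214} = \left(-4914\right) \frac{1}{22078} + 4486 \cdot \frac{1}{214} = - \frac{351}{1577} + \frac{2243}{107} = \frac{3499654}{168739}$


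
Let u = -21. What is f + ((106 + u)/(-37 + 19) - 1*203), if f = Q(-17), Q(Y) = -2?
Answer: -3775/18 ≈ -209.72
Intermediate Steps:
f = -2
f + ((106 + u)/(-37 + 19) - 1*203) = -2 + ((106 - 21)/(-37 + 19) - 1*203) = -2 + (85/(-18) - 203) = -2 + (85*(-1/18) - 203) = -2 + (-85/18 - 203) = -2 - 3739/18 = -3775/18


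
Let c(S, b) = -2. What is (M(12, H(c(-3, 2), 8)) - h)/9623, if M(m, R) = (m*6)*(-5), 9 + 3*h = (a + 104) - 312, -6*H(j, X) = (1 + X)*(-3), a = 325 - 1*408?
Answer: -260/9623 ≈ -0.027019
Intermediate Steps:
a = -83 (a = 325 - 408 = -83)
H(j, X) = 1/2 + X/2 (H(j, X) = -(1 + X)*(-3)/6 = -(-3 - 3*X)/6 = 1/2 + X/2)
h = -100 (h = -3 + ((-83 + 104) - 312)/3 = -3 + (21 - 312)/3 = -3 + (1/3)*(-291) = -3 - 97 = -100)
M(m, R) = -30*m (M(m, R) = (6*m)*(-5) = -30*m)
(M(12, H(c(-3, 2), 8)) - h)/9623 = (-30*12 - 1*(-100))/9623 = (-360 + 100)*(1/9623) = -260*1/9623 = -260/9623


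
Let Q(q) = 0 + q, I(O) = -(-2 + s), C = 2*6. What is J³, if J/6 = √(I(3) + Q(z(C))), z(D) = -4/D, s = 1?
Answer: 48*√6 ≈ 117.58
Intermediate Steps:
C = 12
I(O) = 1 (I(O) = -(-2 + 1) = -1*(-1) = 1)
Q(q) = q
J = 2*√6 (J = 6*√(1 - 4/12) = 6*√(1 - 4*1/12) = 6*√(1 - ⅓) = 6*√(⅔) = 6*(√6/3) = 2*√6 ≈ 4.8990)
J³ = (2*√6)³ = 48*√6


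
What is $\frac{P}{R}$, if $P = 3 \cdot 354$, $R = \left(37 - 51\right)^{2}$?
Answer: $\frac{531}{98} \approx 5.4184$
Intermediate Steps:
$R = 196$ ($R = \left(-14\right)^{2} = 196$)
$P = 1062$
$\frac{P}{R} = \frac{1062}{196} = 1062 \cdot \frac{1}{196} = \frac{531}{98}$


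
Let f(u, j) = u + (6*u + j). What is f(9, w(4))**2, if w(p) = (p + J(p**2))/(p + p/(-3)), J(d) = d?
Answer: 19881/4 ≈ 4970.3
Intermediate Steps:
w(p) = 3*(p + p**2)/(2*p) (w(p) = (p + p**2)/(p + p/(-3)) = (p + p**2)/(p + p*(-1/3)) = (p + p**2)/(p - p/3) = (p + p**2)/((2*p/3)) = (p + p**2)*(3/(2*p)) = 3*(p + p**2)/(2*p))
f(u, j) = j + 7*u (f(u, j) = u + (j + 6*u) = j + 7*u)
f(9, w(4))**2 = ((3/2 + (3/2)*4) + 7*9)**2 = ((3/2 + 6) + 63)**2 = (15/2 + 63)**2 = (141/2)**2 = 19881/4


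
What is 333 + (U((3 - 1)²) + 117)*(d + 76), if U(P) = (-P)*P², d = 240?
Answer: 17081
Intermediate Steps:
U(P) = -P³
333 + (U((3 - 1)²) + 117)*(d + 76) = 333 + (-((3 - 1)²)³ + 117)*(240 + 76) = 333 + (-(2²)³ + 117)*316 = 333 + (-1*4³ + 117)*316 = 333 + (-1*64 + 117)*316 = 333 + (-64 + 117)*316 = 333 + 53*316 = 333 + 16748 = 17081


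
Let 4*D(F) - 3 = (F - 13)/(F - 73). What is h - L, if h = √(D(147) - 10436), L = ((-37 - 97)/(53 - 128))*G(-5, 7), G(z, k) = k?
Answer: -938/75 + 5*I*√2285638/74 ≈ -12.507 + 102.15*I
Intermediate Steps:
D(F) = ¾ + (-13 + F)/(4*(-73 + F)) (D(F) = ¾ + ((F - 13)/(F - 73))/4 = ¾ + ((-13 + F)/(-73 + F))/4 = ¾ + (-13 + F)/(4*(-73 + F)))
L = 938/75 (L = ((-37 - 97)/(53 - 128))*7 = -134/(-75)*7 = -134*(-1/75)*7 = (134/75)*7 = 938/75 ≈ 12.507)
h = 5*I*√2285638/74 (h = √((-58 + 147)/(-73 + 147) - 10436) = √(89/74 - 10436) = √(-772175/74) = 5*I*√2285638/74 ≈ 102.15*I)
h - L = 5*I*√2285638/74 - 1*938/75 = 5*I*√2285638/74 - 938/75 = -938/75 + 5*I*√2285638/74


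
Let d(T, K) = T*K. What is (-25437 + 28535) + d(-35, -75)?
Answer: 5723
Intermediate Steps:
d(T, K) = K*T
(-25437 + 28535) + d(-35, -75) = (-25437 + 28535) - 75*(-35) = 3098 + 2625 = 5723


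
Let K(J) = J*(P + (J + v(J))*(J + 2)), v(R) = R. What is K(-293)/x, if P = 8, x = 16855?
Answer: -49966462/16855 ≈ -2964.5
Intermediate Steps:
K(J) = J*(8 + 2*J*(2 + J)) (K(J) = J*(8 + (J + J)*(J + 2)) = J*(8 + (2*J)*(2 + J)) = J*(8 + 2*J*(2 + J)))
K(-293)/x = (2*(-293)*(4 + (-293)² + 2*(-293)))/16855 = (2*(-293)*(4 + 85849 - 586))*(1/16855) = (2*(-293)*85267)*(1/16855) = -49966462*1/16855 = -49966462/16855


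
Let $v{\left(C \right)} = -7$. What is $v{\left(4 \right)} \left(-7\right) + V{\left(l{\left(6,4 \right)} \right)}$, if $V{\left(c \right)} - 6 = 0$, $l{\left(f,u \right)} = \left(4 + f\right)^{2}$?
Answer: $55$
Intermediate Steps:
$V{\left(c \right)} = 6$ ($V{\left(c \right)} = 6 + 0 = 6$)
$v{\left(4 \right)} \left(-7\right) + V{\left(l{\left(6,4 \right)} \right)} = \left(-7\right) \left(-7\right) + 6 = 49 + 6 = 55$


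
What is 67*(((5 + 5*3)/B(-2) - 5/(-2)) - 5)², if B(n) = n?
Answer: 41875/4 ≈ 10469.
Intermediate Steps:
67*(((5 + 5*3)/B(-2) - 5/(-2)) - 5)² = 67*(((5 + 5*3)/(-2) - 5/(-2)) - 5)² = 67*(((5 + 15)*(-½) - 5*(-½)) - 5)² = 67*((20*(-½) + 5/2) - 5)² = 67*((-10 + 5/2) - 5)² = 67*(-15/2 - 5)² = 67*(-25/2)² = 67*(625/4) = 41875/4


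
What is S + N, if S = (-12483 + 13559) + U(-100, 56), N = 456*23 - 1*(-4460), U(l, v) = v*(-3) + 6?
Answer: 15862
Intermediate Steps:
U(l, v) = 6 - 3*v (U(l, v) = -3*v + 6 = 6 - 3*v)
N = 14948 (N = 10488 + 4460 = 14948)
S = 914 (S = (-12483 + 13559) + (6 - 3*56) = 1076 + (6 - 168) = 1076 - 162 = 914)
S + N = 914 + 14948 = 15862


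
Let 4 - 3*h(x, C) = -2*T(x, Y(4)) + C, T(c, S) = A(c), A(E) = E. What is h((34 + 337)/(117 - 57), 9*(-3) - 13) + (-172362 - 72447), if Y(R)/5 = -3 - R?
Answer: -22031119/90 ≈ -2.4479e+5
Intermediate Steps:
Y(R) = -15 - 5*R (Y(R) = 5*(-3 - R) = -15 - 5*R)
T(c, S) = c
h(x, C) = 4/3 - C/3 + 2*x/3 (h(x, C) = 4/3 - (-2*x + C)/3 = 4/3 - (C - 2*x)/3 = 4/3 + (-C/3 + 2*x/3) = 4/3 - C/3 + 2*x/3)
h((34 + 337)/(117 - 57), 9*(-3) - 13) + (-172362 - 72447) = (4/3 - (9*(-3) - 13)/3 + 2*((34 + 337)/(117 - 57))/3) + (-172362 - 72447) = (4/3 - (-27 - 13)/3 + 2*(371/60)/3) - 244809 = (4/3 - 1/3*(-40) + 2*(371*(1/60))/3) - 244809 = (4/3 + 40/3 + (2/3)*(371/60)) - 244809 = (4/3 + 40/3 + 371/90) - 244809 = 1691/90 - 244809 = -22031119/90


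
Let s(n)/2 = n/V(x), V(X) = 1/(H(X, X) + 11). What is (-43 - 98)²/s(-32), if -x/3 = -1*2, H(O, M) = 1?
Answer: -6627/256 ≈ -25.887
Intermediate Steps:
x = 6 (x = -(-3)*2 = -3*(-2) = 6)
V(X) = 1/12 (V(X) = 1/(1 + 11) = 1/12)
s(n) = 24*n (s(n) = 2*(n/(1/12)) = 2*(n*12) = 2*(12*n) = 24*n)
(-43 - 98)²/s(-32) = (-43 - 98)²/((24*(-32))) = (-141)²/(-768) = 19881*(-1/768) = -6627/256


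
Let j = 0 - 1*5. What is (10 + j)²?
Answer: 25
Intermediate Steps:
j = -5 (j = 0 - 5 = -5)
(10 + j)² = (10 - 5)² = 5² = 25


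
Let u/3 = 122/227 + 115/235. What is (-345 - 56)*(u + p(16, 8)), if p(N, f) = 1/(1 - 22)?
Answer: -272477896/224049 ≈ -1216.2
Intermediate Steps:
u = 32865/10669 (u = 3*(122/227 + 115/235) = 3*(122*(1/227) + 115*(1/235)) = 3*(122/227 + 23/47) = 3*(10955/10669) = 32865/10669 ≈ 3.0804)
p(N, f) = -1/21 (p(N, f) = 1/(-21) = -1/21)
(-345 - 56)*(u + p(16, 8)) = (-345 - 56)*(32865/10669 - 1/21) = -401*679496/224049 = -272477896/224049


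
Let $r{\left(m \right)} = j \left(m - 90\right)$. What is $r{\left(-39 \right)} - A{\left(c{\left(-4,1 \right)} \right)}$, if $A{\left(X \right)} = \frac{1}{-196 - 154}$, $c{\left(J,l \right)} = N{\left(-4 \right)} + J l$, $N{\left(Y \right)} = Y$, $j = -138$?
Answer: $\frac{6230701}{350} \approx 17802.0$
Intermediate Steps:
$c{\left(J,l \right)} = -4 + J l$
$A{\left(X \right)} = - \frac{1}{350}$ ($A{\left(X \right)} = \frac{1}{-350} = - \frac{1}{350}$)
$r{\left(m \right)} = 12420 - 138 m$ ($r{\left(m \right)} = - 138 \left(m - 90\right) = - 138 \left(-90 + m\right) = 12420 - 138 m$)
$r{\left(-39 \right)} - A{\left(c{\left(-4,1 \right)} \right)} = \left(12420 - -5382\right) - - \frac{1}{350} = \left(12420 + 5382\right) + \frac{1}{350} = 17802 + \frac{1}{350} = \frac{6230701}{350}$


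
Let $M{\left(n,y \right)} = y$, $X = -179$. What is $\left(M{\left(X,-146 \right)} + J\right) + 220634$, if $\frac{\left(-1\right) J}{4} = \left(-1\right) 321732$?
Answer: $1507416$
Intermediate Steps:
$J = 1286928$ ($J = - 4 \left(\left(-1\right) 321732\right) = \left(-4\right) \left(-321732\right) = 1286928$)
$\left(M{\left(X,-146 \right)} + J\right) + 220634 = \left(-146 + 1286928\right) + 220634 = 1286782 + 220634 = 1507416$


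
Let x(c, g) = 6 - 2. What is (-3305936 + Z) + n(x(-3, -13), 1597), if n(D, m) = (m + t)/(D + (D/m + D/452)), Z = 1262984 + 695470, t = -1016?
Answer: -975327939585/723893 ≈ -1.3473e+6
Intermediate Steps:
x(c, g) = 4
Z = 1958454
n(D, m) = (-1016 + m)/(453*D/452 + D/m) (n(D, m) = (m - 1016)/(D + (D/m + D/452)) = (-1016 + m)/(D + (D/m + D*(1/452))) = (-1016 + m)/(D + (D/m + D/452)) = (-1016 + m)/(D + (D/452 + D/m)) = (-1016 + m)/(453*D/452 + D/m))
(-3305936 + Z) + n(x(-3, -13), 1597) = (-3305936 + 1958454) + 452*1597*(-1016 + 1597)/(4*(452 + 453*1597)) = -1347482 + 452*1597*(¼)*581/(452 + 723441) = -1347482 + 452*1597*(¼)*581/723893 = -1347482 + 452*1597*(¼)*(1/723893)*581 = -1347482 + 104847841/723893 = -975327939585/723893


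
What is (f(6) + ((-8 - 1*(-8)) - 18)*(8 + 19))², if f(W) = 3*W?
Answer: 219024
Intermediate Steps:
(f(6) + ((-8 - 1*(-8)) - 18)*(8 + 19))² = (3*6 + ((-8 - 1*(-8)) - 18)*(8 + 19))² = (18 + ((-8 + 8) - 18)*27)² = (18 + (0 - 18)*27)² = (18 - 18*27)² = (18 - 486)² = (-468)² = 219024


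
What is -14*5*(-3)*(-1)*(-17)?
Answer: 3570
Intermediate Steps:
-14*5*(-3)*(-1)*(-17) = -(-210)*(-1)*(-17) = -14*15*(-17) = -210*(-17) = 3570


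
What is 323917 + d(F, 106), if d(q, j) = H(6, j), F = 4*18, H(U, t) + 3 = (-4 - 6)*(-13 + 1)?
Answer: 324034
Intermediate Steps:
H(U, t) = 117 (H(U, t) = -3 + (-4 - 6)*(-13 + 1) = -3 - 10*(-12) = -3 + 120 = 117)
F = 72
d(q, j) = 117
323917 + d(F, 106) = 323917 + 117 = 324034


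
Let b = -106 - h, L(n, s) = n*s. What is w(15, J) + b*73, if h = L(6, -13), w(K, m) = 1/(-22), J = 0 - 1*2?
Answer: -44969/22 ≈ -2044.0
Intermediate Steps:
J = -2 (J = 0 - 2 = -2)
w(K, m) = -1/22
h = -78 (h = 6*(-13) = -78)
b = -28 (b = -106 - 1*(-78) = -106 + 78 = -28)
w(15, J) + b*73 = -1/22 - 28*73 = -1/22 - 2044 = -44969/22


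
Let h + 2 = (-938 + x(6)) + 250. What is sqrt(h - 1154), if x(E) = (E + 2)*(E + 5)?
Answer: 2*I*sqrt(439) ≈ 41.905*I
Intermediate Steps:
x(E) = (2 + E)*(5 + E)
h = -602 (h = -2 + ((-938 + (10 + 6**2 + 7*6)) + 250) = -2 + ((-938 + (10 + 36 + 42)) + 250) = -2 + ((-938 + 88) + 250) = -2 + (-850 + 250) = -2 - 600 = -602)
sqrt(h - 1154) = sqrt(-602 - 1154) = sqrt(-1756) = 2*I*sqrt(439)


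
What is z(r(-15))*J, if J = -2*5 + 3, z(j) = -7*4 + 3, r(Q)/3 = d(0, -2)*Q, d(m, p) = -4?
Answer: 175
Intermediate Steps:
r(Q) = -12*Q (r(Q) = 3*(-4*Q) = -12*Q)
z(j) = -25 (z(j) = -28 + 3 = -25)
J = -7 (J = -10 + 3 = -7)
z(r(-15))*J = -25*(-7) = 175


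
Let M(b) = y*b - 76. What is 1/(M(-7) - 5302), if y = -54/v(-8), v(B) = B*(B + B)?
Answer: -64/344003 ≈ -0.00018604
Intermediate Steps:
v(B) = 2*B² (v(B) = B*(2*B) = 2*B²)
y = -27/64 (y = -54/(2*(-8)²) = -54/(2*64) = -54/128 = -54*1/128 = -27/64 ≈ -0.42188)
M(b) = -76 - 27*b/64 (M(b) = -27*b/64 - 76 = -76 - 27*b/64)
1/(M(-7) - 5302) = 1/((-76 - 27/64*(-7)) - 5302) = 1/((-76 + 189/64) - 5302) = 1/(-4675/64 - 5302) = 1/(-344003/64) = -64/344003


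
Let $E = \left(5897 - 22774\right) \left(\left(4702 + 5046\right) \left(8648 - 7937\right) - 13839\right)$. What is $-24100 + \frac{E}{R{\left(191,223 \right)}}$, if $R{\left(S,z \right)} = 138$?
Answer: $- \frac{38913783051}{46} \approx -8.4595 \cdot 10^{8}$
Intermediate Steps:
$E = -116738023353$ ($E = - 16877 \left(9748 \cdot 711 - 13839\right) = - 16877 \left(6930828 - 13839\right) = \left(-16877\right) 6916989 = -116738023353$)
$-24100 + \frac{E}{R{\left(191,223 \right)}} = -24100 - \frac{116738023353}{138} = -24100 - \frac{38912674451}{46} = - \frac{38913783051}{46}$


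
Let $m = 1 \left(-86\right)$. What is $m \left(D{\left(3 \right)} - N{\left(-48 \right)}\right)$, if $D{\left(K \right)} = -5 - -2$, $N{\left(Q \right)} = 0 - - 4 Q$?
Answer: $-16254$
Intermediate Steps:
$N{\left(Q \right)} = 4 Q$ ($N{\left(Q \right)} = 0 + 4 Q = 4 Q$)
$D{\left(K \right)} = -3$ ($D{\left(K \right)} = -5 + 2 = -3$)
$m = -86$
$m \left(D{\left(3 \right)} - N{\left(-48 \right)}\right) = - 86 \left(-3 - 4 \left(-48\right)\right) = - 86 \left(-3 - -192\right) = - 86 \left(-3 + 192\right) = \left(-86\right) 189 = -16254$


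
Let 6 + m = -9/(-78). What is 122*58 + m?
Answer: 183823/26 ≈ 7070.1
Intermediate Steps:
m = -153/26 (m = -6 - 9/(-78) = -6 - 9*(-1/78) = -6 + 3/26 = -153/26 ≈ -5.8846)
122*58 + m = 122*58 - 153/26 = 7076 - 153/26 = 183823/26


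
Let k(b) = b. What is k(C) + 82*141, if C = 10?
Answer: 11572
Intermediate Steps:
k(C) + 82*141 = 10 + 82*141 = 10 + 11562 = 11572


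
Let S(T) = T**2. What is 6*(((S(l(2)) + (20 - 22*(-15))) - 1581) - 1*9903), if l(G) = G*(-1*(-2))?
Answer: -66708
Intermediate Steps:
l(G) = 2*G (l(G) = G*2 = 2*G)
6*(((S(l(2)) + (20 - 22*(-15))) - 1581) - 1*9903) = 6*((((2*2)**2 + (20 - 22*(-15))) - 1581) - 1*9903) = 6*(((4**2 + (20 + 330)) - 1581) - 9903) = 6*(((16 + 350) - 1581) - 9903) = 6*((366 - 1581) - 9903) = 6*(-1215 - 9903) = 6*(-11118) = -66708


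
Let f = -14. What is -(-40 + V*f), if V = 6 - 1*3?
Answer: 82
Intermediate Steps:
V = 3 (V = 6 - 3 = 3)
-(-40 + V*f) = -(-40 + 3*(-14)) = -(-40 - 42) = -1*(-82) = 82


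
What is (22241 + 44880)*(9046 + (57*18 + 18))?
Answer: 677250890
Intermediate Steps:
(22241 + 44880)*(9046 + (57*18 + 18)) = 67121*(9046 + (1026 + 18)) = 67121*(9046 + 1044) = 67121*10090 = 677250890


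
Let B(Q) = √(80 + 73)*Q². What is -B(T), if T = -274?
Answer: -225228*√17 ≈ -9.2864e+5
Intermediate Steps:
B(Q) = 3*√17*Q² (B(Q) = √153*Q² = (3*√17)*Q² = 3*√17*Q²)
-B(T) = -3*√17*(-274)² = -3*√17*75076 = -225228*√17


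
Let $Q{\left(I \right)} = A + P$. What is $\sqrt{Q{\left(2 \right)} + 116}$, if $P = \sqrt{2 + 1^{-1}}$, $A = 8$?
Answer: $\sqrt{124 + \sqrt{3}} \approx 11.213$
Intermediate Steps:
$P = \sqrt{3}$ ($P = \sqrt{2 + 1} = \sqrt{3} \approx 1.732$)
$Q{\left(I \right)} = 8 + \sqrt{3}$
$\sqrt{Q{\left(2 \right)} + 116} = \sqrt{\left(8 + \sqrt{3}\right) + 116} = \sqrt{124 + \sqrt{3}}$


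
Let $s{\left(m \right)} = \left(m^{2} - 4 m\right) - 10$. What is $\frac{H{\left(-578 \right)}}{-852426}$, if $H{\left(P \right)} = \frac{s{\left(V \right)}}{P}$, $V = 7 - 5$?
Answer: $- \frac{7}{246351114} \approx -2.8415 \cdot 10^{-8}$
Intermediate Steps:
$V = 2$ ($V = 7 - 5 = 2$)
$s{\left(m \right)} = -10 + m^{2} - 4 m$
$H{\left(P \right)} = - \frac{14}{P}$ ($H{\left(P \right)} = \frac{-10 + 2^{2} - 8}{P} = \frac{-10 + 4 - 8}{P} = - \frac{14}{P}$)
$\frac{H{\left(-578 \right)}}{-852426} = \frac{\left(-14\right) \frac{1}{-578}}{-852426} = \left(-14\right) \left(- \frac{1}{578}\right) \left(- \frac{1}{852426}\right) = \frac{7}{289} \left(- \frac{1}{852426}\right) = - \frac{7}{246351114}$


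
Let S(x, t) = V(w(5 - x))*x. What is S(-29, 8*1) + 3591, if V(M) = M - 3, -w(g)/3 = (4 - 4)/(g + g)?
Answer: 3678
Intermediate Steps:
w(g) = 0 (w(g) = -3*(4 - 4)/(g + g) = -0/(2*g) = -0*1/(2*g) = -3*0 = 0)
V(M) = -3 + M
S(x, t) = -3*x (S(x, t) = (-3 + 0)*x = -3*x)
S(-29, 8*1) + 3591 = -3*(-29) + 3591 = 87 + 3591 = 3678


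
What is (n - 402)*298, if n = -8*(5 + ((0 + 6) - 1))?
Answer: -143636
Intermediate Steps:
n = -80 (n = -8*(5 + (6 - 1)) = -8*(5 + 5) = -8*10 = -80)
(n - 402)*298 = (-80 - 402)*298 = -482*298 = -143636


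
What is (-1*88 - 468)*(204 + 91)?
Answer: -164020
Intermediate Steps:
(-1*88 - 468)*(204 + 91) = (-88 - 468)*295 = -556*295 = -164020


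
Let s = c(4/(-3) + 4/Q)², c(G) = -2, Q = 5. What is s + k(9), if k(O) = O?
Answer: 13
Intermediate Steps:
s = 4 (s = (-2)² = 4)
s + k(9) = 4 + 9 = 13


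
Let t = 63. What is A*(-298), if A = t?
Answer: -18774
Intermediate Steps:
A = 63
A*(-298) = 63*(-298) = -18774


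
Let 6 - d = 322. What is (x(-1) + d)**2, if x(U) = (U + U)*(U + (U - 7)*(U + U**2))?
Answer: 98596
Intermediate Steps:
d = -316 (d = 6 - 1*322 = 6 - 322 = -316)
x(U) = 2*U*(U + (-7 + U)*(U + U**2)) (x(U) = (2*U)*(U + (-7 + U)*(U + U**2)) = 2*U*(U + (-7 + U)*(U + U**2)))
(x(-1) + d)**2 = (2*(-1)**2*(-6 + (-1)**2 - 6*(-1)) - 316)**2 = (2*1*(-6 + 1 + 6) - 316)**2 = (2*1*1 - 316)**2 = (2 - 316)**2 = (-314)**2 = 98596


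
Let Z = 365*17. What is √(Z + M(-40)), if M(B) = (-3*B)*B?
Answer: √1405 ≈ 37.483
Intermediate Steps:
Z = 6205
M(B) = -3*B²
√(Z + M(-40)) = √(6205 - 3*(-40)²) = √(6205 - 3*1600) = √(6205 - 4800) = √1405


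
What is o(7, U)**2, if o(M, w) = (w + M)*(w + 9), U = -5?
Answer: 64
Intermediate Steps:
o(M, w) = (9 + w)*(M + w) (o(M, w) = (M + w)*(9 + w) = (9 + w)*(M + w))
o(7, U)**2 = ((-5)**2 + 9*7 + 9*(-5) + 7*(-5))**2 = (25 + 63 - 45 - 35)**2 = 8**2 = 64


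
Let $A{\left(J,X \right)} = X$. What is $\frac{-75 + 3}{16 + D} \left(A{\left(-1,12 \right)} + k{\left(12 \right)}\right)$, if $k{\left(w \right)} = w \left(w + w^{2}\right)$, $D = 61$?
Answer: $- \frac{135648}{77} \approx -1761.7$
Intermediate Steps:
$\frac{-75 + 3}{16 + D} \left(A{\left(-1,12 \right)} + k{\left(12 \right)}\right) = \frac{-75 + 3}{16 + 61} \left(12 + 12^{2} \left(1 + 12\right)\right) = - \frac{72}{77} \left(12 + 144 \cdot 13\right) = \left(-72\right) \frac{1}{77} \left(12 + 1872\right) = \left(- \frac{72}{77}\right) 1884 = - \frac{135648}{77}$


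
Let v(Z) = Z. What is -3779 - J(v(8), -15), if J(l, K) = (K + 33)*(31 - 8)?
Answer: -4193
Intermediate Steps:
J(l, K) = 759 + 23*K (J(l, K) = (33 + K)*23 = 759 + 23*K)
-3779 - J(v(8), -15) = -3779 - (759 + 23*(-15)) = -3779 - (759 - 345) = -3779 - 1*414 = -3779 - 414 = -4193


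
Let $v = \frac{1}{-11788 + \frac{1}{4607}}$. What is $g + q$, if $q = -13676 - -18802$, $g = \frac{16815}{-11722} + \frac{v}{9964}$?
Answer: $\frac{16252524210575901183}{3171493105914260} \approx 5124.6$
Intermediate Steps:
$v = - \frac{4607}{54307315}$ ($v = \frac{1}{-11788 + \frac{1}{4607}} = \frac{1}{- \frac{54307315}{4607}} = - \frac{4607}{54307315} \approx -8.4832 \cdot 10^{-5}$)
$g = - \frac{4549450340595577}{3171493105914260}$ ($g = \frac{16815}{-11722} - \frac{4607}{54307315 \cdot 9964} = 16815 \left(- \frac{1}{11722}\right) - \frac{4607}{541118086660} = - \frac{16815}{11722} - \frac{4607}{541118086660} = - \frac{4549450340595577}{3171493105914260} \approx -1.4345$)
$q = 5126$ ($q = -13676 + 18802 = 5126$)
$g + q = - \frac{4549450340595577}{3171493105914260} + 5126 = \frac{16252524210575901183}{3171493105914260}$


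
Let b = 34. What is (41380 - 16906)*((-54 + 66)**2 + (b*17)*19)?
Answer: 272297724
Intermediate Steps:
(41380 - 16906)*((-54 + 66)**2 + (b*17)*19) = (41380 - 16906)*((-54 + 66)**2 + (34*17)*19) = 24474*(12**2 + 578*19) = 24474*(144 + 10982) = 24474*11126 = 272297724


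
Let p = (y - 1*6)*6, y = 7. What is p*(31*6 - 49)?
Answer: 822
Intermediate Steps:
p = 6 (p = (7 - 1*6)*6 = (7 - 6)*6 = 1*6 = 6)
p*(31*6 - 49) = 6*(31*6 - 49) = 6*(186 - 49) = 6*137 = 822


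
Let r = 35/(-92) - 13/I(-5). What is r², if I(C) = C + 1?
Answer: 4356/529 ≈ 8.2344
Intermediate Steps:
I(C) = 1 + C
r = 66/23 (r = 35/(-92) - 13/(1 - 5) = 35*(-1/92) - 13/(-4) = -35/92 - 13*(-¼) = -35/92 + 13/4 = 66/23 ≈ 2.8696)
r² = (66/23)² = 4356/529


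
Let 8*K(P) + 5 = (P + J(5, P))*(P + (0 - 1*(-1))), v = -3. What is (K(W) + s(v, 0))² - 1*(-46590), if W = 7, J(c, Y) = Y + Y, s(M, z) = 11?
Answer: 3044761/64 ≈ 47574.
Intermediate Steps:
J(c, Y) = 2*Y
K(P) = -5/8 + 3*P*(1 + P)/8 (K(P) = -5/8 + ((P + 2*P)*(P + (0 - 1*(-1))))/8 = -5/8 + ((3*P)*(P + (0 + 1)))/8 = -5/8 + ((3*P)*(P + 1))/8 = -5/8 + ((3*P)*(1 + P))/8 = -5/8 + (3*P*(1 + P))/8 = -5/8 + 3*P*(1 + P)/8)
(K(W) + s(v, 0))² - 1*(-46590) = ((-5/8 + (3/8)*7 + (3/8)*7²) + 11)² - 1*(-46590) = ((-5/8 + 21/8 + (3/8)*49) + 11)² + 46590 = ((-5/8 + 21/8 + 147/8) + 11)² + 46590 = (163/8 + 11)² + 46590 = (251/8)² + 46590 = 63001/64 + 46590 = 3044761/64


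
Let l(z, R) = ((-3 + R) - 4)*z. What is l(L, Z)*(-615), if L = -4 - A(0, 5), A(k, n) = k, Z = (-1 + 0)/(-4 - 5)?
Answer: -50840/3 ≈ -16947.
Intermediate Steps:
Z = ⅑ (Z = -1/(-9) = -1*(-⅑) = ⅑ ≈ 0.11111)
L = -4 (L = -4 - 1*0 = -4 + 0 = -4)
l(z, R) = z*(-7 + R) (l(z, R) = (-7 + R)*z = z*(-7 + R))
l(L, Z)*(-615) = -4*(-7 + ⅑)*(-615) = -4*(-62/9)*(-615) = (248/9)*(-615) = -50840/3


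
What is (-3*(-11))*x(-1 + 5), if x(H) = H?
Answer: 132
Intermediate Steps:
(-3*(-11))*x(-1 + 5) = (-3*(-11))*(-1 + 5) = 33*4 = 132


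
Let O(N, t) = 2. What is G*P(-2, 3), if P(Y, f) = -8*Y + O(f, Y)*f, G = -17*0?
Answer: 0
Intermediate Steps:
G = 0
P(Y, f) = -8*Y + 2*f
G*P(-2, 3) = 0*(-8*(-2) + 2*3) = 0*(16 + 6) = 0*22 = 0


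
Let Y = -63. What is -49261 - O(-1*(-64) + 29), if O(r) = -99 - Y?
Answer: -49225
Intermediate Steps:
O(r) = -36 (O(r) = -99 - 1*(-63) = -99 + 63 = -36)
-49261 - O(-1*(-64) + 29) = -49261 - 1*(-36) = -49261 + 36 = -49225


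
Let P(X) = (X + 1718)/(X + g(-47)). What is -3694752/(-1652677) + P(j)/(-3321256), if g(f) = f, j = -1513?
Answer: 294509219176577/131735121655488 ≈ 2.2356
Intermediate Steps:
P(X) = (1718 + X)/(-47 + X) (P(X) = (X + 1718)/(X - 47) = (1718 + X)/(-47 + X))
-3694752/(-1652677) + P(j)/(-3321256) = -3694752/(-1652677) + ((1718 - 1513)/(-47 - 1513))/(-3321256) = -3694752*(-1/1652677) + (205/(-1560))*(-1/3321256) = 3694752/1652677 - 1/1560*205*(-1/3321256) = 3694752/1652677 - 41/312*(-1/3321256) = 3694752/1652677 + 41/1036231872 = 294509219176577/131735121655488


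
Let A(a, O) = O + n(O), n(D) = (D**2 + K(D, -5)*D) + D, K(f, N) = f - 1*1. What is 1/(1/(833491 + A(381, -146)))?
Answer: 875977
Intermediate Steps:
K(f, N) = -1 + f (K(f, N) = f - 1 = -1 + f)
n(D) = D + D**2 + D*(-1 + D) (n(D) = (D**2 + (-1 + D)*D) + D = (D**2 + D*(-1 + D)) + D = D + D**2 + D*(-1 + D))
A(a, O) = O + 2*O**2
1/(1/(833491 + A(381, -146))) = 1/(1/(833491 - 146*(1 + 2*(-146)))) = 1/(1/(833491 - 146*(1 - 292))) = 1/(1/(833491 - 146*(-291))) = 1/(1/(833491 + 42486)) = 1/(1/875977) = 875977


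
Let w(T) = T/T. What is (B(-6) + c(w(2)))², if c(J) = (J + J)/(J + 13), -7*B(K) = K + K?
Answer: 169/49 ≈ 3.4490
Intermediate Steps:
w(T) = 1
B(K) = -2*K/7 (B(K) = -(K + K)/7 = -2*K/7)
c(J) = 2*J/(13 + J) (c(J) = (2*J)/(13 + J) = 2*J/(13 + J))
(B(-6) + c(w(2)))² = (-2/7*(-6) + 2*1/(13 + 1))² = (12/7 + 2*1/14)² = (12/7 + 2*1*(1/14))² = (12/7 + ⅐)² = (13/7)² = 169/49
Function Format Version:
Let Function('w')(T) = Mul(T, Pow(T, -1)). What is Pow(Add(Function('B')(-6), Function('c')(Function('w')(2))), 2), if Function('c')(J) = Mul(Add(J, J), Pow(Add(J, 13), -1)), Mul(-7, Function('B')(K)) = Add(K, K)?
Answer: Rational(169, 49) ≈ 3.4490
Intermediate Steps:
Function('w')(T) = 1
Function('B')(K) = Mul(Rational(-2, 7), K) (Function('B')(K) = Mul(Rational(-1, 7), Add(K, K)) = Mul(Rational(-1, 7), Mul(2, K)) = Mul(Rational(-2, 7), K))
Function('c')(J) = Mul(2, J, Pow(Add(13, J), -1)) (Function('c')(J) = Mul(Mul(2, J), Pow(Add(13, J), -1)) = Mul(2, J, Pow(Add(13, J), -1)))
Pow(Add(Function('B')(-6), Function('c')(Function('w')(2))), 2) = Pow(Add(Mul(Rational(-2, 7), -6), Mul(2, 1, Pow(Add(13, 1), -1))), 2) = Pow(Add(Rational(12, 7), Mul(2, 1, Pow(14, -1))), 2) = Pow(Add(Rational(12, 7), Mul(2, 1, Rational(1, 14))), 2) = Pow(Add(Rational(12, 7), Rational(1, 7)), 2) = Pow(Rational(13, 7), 2) = Rational(169, 49)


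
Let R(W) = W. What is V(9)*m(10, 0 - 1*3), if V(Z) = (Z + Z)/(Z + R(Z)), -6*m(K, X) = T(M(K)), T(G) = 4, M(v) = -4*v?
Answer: -2/3 ≈ -0.66667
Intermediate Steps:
m(K, X) = -2/3 (m(K, X) = -1/6*4 = -2/3)
V(Z) = 1 (V(Z) = (Z + Z)/(Z + Z) = (2*Z)/((2*Z)) = (2*Z)*(1/(2*Z)) = 1)
V(9)*m(10, 0 - 1*3) = 1*(-2/3) = -2/3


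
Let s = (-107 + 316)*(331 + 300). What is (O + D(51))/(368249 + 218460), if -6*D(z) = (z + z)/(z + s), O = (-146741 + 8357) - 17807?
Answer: -20606278647/77404518370 ≈ -0.26622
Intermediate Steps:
s = 131879 (s = 209*631 = 131879)
O = -156191 (O = -138384 - 17807 = -156191)
D(z) = -z/(3*(131879 + z)) (D(z) = -(z + z)/(6*(z + 131879)) = -2*z/(6*(131879 + z)) = -z/(3*(131879 + z)))
(O + D(51))/(368249 + 218460) = (-156191 - 1*51/(395637 + 3*51))/(368249 + 218460) = (-156191 - 1*51/(395637 + 153))/586709 = (-156191 - 1*51/395790)*(1/586709) = (-156191 - 1*51*1/395790)*(1/586709) = (-156191 - 17/131930)*(1/586709) = -20606278647/131930*1/586709 = -20606278647/77404518370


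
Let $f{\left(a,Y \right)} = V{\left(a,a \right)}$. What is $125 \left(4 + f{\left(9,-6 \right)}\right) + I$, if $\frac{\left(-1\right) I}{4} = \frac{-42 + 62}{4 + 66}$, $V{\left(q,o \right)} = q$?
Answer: $\frac{11367}{7} \approx 1623.9$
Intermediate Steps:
$I = - \frac{8}{7}$ ($I = - 4 \frac{-42 + 62}{4 + 66} = - 4 \cdot \frac{20}{70} = - 4 \cdot 20 \cdot \frac{1}{70} = \left(-4\right) \frac{2}{7} = - \frac{8}{7} \approx -1.1429$)
$f{\left(a,Y \right)} = a$
$125 \left(4 + f{\left(9,-6 \right)}\right) + I = 125 \left(4 + 9\right) - \frac{8}{7} = 125 \cdot 13 - \frac{8}{7} = 1625 - \frac{8}{7} = \frac{11367}{7}$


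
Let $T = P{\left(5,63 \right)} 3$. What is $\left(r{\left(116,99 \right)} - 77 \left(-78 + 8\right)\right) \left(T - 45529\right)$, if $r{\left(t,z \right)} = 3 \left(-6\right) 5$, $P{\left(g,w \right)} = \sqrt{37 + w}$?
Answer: $-241144700$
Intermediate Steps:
$r{\left(t,z \right)} = -90$ ($r{\left(t,z \right)} = \left(-18\right) 5 = -90$)
$T = 30$ ($T = \sqrt{37 + 63} \cdot 3 = \sqrt{100} \cdot 3 = 10 \cdot 3 = 30$)
$\left(r{\left(116,99 \right)} - 77 \left(-78 + 8\right)\right) \left(T - 45529\right) = \left(-90 - 77 \left(-78 + 8\right)\right) \left(30 - 45529\right) = \left(-90 - -5390\right) \left(-45499\right) = \left(-90 + 5390\right) \left(-45499\right) = 5300 \left(-45499\right) = -241144700$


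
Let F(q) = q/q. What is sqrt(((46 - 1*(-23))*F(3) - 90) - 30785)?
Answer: I*sqrt(30806) ≈ 175.52*I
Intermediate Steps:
F(q) = 1
sqrt(((46 - 1*(-23))*F(3) - 90) - 30785) = sqrt(((46 - 1*(-23))*1 - 90) - 30785) = sqrt(((46 + 23)*1 - 90) - 30785) = sqrt((69*1 - 90) - 30785) = sqrt((69 - 90) - 30785) = sqrt(-21 - 30785) = sqrt(-30806) = I*sqrt(30806)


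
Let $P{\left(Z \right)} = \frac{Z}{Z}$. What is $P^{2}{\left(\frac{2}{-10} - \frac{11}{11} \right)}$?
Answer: $1$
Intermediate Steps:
$P{\left(Z \right)} = 1$
$P^{2}{\left(\frac{2}{-10} - \frac{11}{11} \right)} = 1^{2} = 1$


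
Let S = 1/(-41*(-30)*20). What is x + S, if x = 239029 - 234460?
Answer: 112397401/24600 ≈ 4569.0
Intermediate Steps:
x = 4569
S = 1/24600 (S = 1/(1230*20) = 1/24600 ≈ 4.0650e-5)
x + S = 4569 + 1/24600 = 112397401/24600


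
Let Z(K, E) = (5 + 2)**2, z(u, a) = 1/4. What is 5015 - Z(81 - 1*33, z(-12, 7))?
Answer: 4966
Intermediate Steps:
z(u, a) = 1/4
Z(K, E) = 49 (Z(K, E) = 7**2 = 49)
5015 - Z(81 - 1*33, z(-12, 7)) = 5015 - 1*49 = 5015 - 49 = 4966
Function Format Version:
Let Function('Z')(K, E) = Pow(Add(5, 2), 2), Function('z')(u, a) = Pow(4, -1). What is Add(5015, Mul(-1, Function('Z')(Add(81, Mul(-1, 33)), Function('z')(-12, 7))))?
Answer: 4966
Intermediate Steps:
Function('z')(u, a) = Rational(1, 4)
Function('Z')(K, E) = 49 (Function('Z')(K, E) = Pow(7, 2) = 49)
Add(5015, Mul(-1, Function('Z')(Add(81, Mul(-1, 33)), Function('z')(-12, 7)))) = Add(5015, Mul(-1, 49)) = Add(5015, -49) = 4966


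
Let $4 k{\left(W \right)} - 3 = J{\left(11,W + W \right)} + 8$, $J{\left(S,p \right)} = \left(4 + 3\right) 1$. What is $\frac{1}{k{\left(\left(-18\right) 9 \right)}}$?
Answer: $\frac{2}{9} \approx 0.22222$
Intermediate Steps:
$J{\left(S,p \right)} = 7$ ($J{\left(S,p \right)} = 7 \cdot 1 = 7$)
$k{\left(W \right)} = \frac{9}{2}$ ($k{\left(W \right)} = \frac{3}{4} + \frac{7 + 8}{4} = \frac{3}{4} + \frac{1}{4} \cdot 15 = \frac{3}{4} + \frac{15}{4} = \frac{9}{2}$)
$\frac{1}{k{\left(\left(-18\right) 9 \right)}} = \frac{1}{\frac{9}{2}} = \frac{2}{9}$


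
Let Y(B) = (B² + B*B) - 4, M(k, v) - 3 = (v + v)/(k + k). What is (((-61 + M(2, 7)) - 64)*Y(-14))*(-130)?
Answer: 5977140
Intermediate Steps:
M(k, v) = 3 + v/k (M(k, v) = 3 + (v + v)/(k + k) = 3 + (2*v)/((2*k)) = 3 + (2*v)*(1/(2*k)) = 3 + v/k)
Y(B) = -4 + 2*B² (Y(B) = (B² + B²) - 4 = 2*B² - 4 = -4 + 2*B²)
(((-61 + M(2, 7)) - 64)*Y(-14))*(-130) = (((-61 + (3 + 7/2)) - 64)*(-4 + 2*(-14)²))*(-130) = (((-61 + (3 + 7*(½))) - 64)*(-4 + 2*196))*(-130) = (((-61 + (3 + 7/2)) - 64)*(-4 + 392))*(-130) = (((-61 + 13/2) - 64)*388)*(-130) = ((-109/2 - 64)*388)*(-130) = -237/2*388*(-130) = -45978*(-130) = 5977140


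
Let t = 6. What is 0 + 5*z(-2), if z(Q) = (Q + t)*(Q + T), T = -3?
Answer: -100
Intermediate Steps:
z(Q) = (-3 + Q)*(6 + Q) (z(Q) = (Q + 6)*(Q - 3) = (6 + Q)*(-3 + Q) = (-3 + Q)*(6 + Q))
0 + 5*z(-2) = 0 + 5*(-18 + (-2)² + 3*(-2)) = 0 + 5*(-18 + 4 - 6) = 0 + 5*(-20) = 0 - 100 = -100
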